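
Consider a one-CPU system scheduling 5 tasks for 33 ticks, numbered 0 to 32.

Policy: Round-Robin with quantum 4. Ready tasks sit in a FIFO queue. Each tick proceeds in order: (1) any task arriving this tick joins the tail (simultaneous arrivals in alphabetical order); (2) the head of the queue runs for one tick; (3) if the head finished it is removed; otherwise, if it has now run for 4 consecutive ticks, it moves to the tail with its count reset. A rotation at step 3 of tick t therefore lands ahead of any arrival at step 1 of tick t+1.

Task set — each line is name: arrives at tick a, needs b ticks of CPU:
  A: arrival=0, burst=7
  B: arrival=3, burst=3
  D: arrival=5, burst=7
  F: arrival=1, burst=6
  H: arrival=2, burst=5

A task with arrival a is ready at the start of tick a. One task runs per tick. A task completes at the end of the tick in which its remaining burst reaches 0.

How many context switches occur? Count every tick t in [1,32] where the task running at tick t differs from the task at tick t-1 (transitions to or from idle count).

context switches = 9

t=0: queue=[A] q_used=0 → run A
t=1: queue=[A,F] q_used=1 → run A
t=2: queue=[A,F,H] q_used=2 → run A
t=3: queue=[A,F,H,B] q_used=3 → run A
t=4: queue=[F,H,B,A] q_used=0 → run F
t=5: queue=[F,H,B,A,D] q_used=1 → run F
t=6: queue=[F,H,B,A,D] q_used=2 → run F
t=7: queue=[F,H,B,A,D] q_used=3 → run F
t=8: queue=[H,B,A,D,F] q_used=0 → run H
t=9: queue=[H,B,A,D,F] q_used=1 → run H
t=10: queue=[H,B,A,D,F] q_used=2 → run H
t=11: queue=[H,B,A,D,F] q_used=3 → run H
t=12: queue=[B,A,D,F,H] q_used=0 → run B
t=13: queue=[B,A,D,F,H] q_used=1 → run B
t=14: queue=[B,A,D,F,H] q_used=2 → run B
t=15: queue=[A,D,F,H] q_used=0 → run A
t=16: queue=[A,D,F,H] q_used=1 → run A
t=17: queue=[A,D,F,H] q_used=2 → run A
t=18: queue=[D,F,H] q_used=0 → run D
t=19: queue=[D,F,H] q_used=1 → run D
t=20: queue=[D,F,H] q_used=2 → run D
t=21: queue=[D,F,H] q_used=3 → run D
t=22: queue=[F,H,D] q_used=0 → run F
t=23: queue=[F,H,D] q_used=1 → run F
t=24: queue=[H,D] q_used=0 → run H
t=25: queue=[D] q_used=0 → run D
t=26: queue=[D] q_used=1 → run D
t=27: queue=[D] q_used=2 → run D
t=28: (idle)
t=29: (idle)
t=30: (idle)
t=31: (idle)
t=32: (idle)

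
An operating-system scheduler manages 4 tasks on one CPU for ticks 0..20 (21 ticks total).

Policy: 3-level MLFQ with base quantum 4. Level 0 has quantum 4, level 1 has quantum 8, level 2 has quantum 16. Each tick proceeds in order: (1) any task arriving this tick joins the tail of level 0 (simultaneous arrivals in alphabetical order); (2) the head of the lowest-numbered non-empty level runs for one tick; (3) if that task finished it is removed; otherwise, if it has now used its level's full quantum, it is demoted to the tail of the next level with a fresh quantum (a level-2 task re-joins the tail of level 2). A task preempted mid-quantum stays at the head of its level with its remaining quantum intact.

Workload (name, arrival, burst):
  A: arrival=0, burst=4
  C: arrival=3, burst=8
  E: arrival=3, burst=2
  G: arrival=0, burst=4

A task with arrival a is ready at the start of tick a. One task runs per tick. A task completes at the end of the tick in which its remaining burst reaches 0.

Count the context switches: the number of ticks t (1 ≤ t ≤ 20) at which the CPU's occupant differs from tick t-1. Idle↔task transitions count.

t=0: L0/L1/L2 = AG/-/- → run A
t=1: L0/L1/L2 = AG/-/- → run A
t=2: L0/L1/L2 = AG/-/- → run A
t=3: L0/L1/L2 = AGCE/-/- → run A
t=4: L0/L1/L2 = GCE/-/- → run G
t=5: L0/L1/L2 = GCE/-/- → run G
t=6: L0/L1/L2 = GCE/-/- → run G
t=7: L0/L1/L2 = GCE/-/- → run G
t=8: L0/L1/L2 = CE/-/- → run C
t=9: L0/L1/L2 = CE/-/- → run C
t=10: L0/L1/L2 = CE/-/- → run C
t=11: L0/L1/L2 = CE/-/- → run C
t=12: L0/L1/L2 = E/C/- → run E
t=13: L0/L1/L2 = E/C/- → run E
t=14: L0/L1/L2 = -/C/- → run C
t=15: L0/L1/L2 = -/C/- → run C
t=16: L0/L1/L2 = -/C/- → run C
t=17: L0/L1/L2 = -/C/- → run C
t=18: (idle)
t=19: (idle)
t=20: (idle)

context switches = 5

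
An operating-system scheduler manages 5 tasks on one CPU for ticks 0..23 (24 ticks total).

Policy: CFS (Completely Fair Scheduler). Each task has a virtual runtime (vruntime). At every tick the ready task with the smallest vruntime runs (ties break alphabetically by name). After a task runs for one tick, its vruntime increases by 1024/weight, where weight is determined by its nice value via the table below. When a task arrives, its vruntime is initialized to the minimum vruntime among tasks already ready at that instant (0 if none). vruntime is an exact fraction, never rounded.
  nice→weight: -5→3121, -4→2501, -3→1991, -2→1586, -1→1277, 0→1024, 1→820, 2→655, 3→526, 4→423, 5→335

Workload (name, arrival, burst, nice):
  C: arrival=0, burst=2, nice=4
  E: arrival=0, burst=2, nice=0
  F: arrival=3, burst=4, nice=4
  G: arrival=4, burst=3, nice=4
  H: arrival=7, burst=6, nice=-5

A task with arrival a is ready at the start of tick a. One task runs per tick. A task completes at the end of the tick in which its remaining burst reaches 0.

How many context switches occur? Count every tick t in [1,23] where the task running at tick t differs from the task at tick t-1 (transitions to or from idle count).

t=0: vr[C=0 E=0] → run C
t=1: vr[C=1024/423 E=0] → run E
t=2: vr[C=1024/423 E=1] → run E
t=3: vr[C=1024/423 F=1024/423] → run C
t=4: vr[F=1024/423 G=1024/423] → run F
t=5: vr[F=2048/423 G=1024/423] → run G
t=6: vr[F=2048/423 G=2048/423] → run F
t=7: vr[F=1024/141 G=2048/423 H=2048/423] → run G
t=8: vr[F=1024/141 G=1024/141 H=2048/423] → run H
t=9: vr[F=1024/141 G=1024/141 H=6824960/1320183] → run H
t=10: vr[F=1024/141 G=1024/141 H=7258112/1320183] → run H
t=11: vr[F=1024/141 G=1024/141 H=7691264/1320183] → run H
t=12: vr[F=1024/141 G=1024/141 H=8124416/1320183] → run H
t=13: vr[F=1024/141 G=1024/141 H=8557568/1320183] → run H
t=14: vr[F=1024/141 G=1024/141] → run F
t=15: vr[F=4096/423 G=1024/141] → run G
t=16: vr[F=4096/423] → run F
t=17: (idle)
t=18: (idle)
t=19: (idle)
t=20: (idle)
t=21: (idle)
t=22: (idle)
t=23: (idle)

context switches = 11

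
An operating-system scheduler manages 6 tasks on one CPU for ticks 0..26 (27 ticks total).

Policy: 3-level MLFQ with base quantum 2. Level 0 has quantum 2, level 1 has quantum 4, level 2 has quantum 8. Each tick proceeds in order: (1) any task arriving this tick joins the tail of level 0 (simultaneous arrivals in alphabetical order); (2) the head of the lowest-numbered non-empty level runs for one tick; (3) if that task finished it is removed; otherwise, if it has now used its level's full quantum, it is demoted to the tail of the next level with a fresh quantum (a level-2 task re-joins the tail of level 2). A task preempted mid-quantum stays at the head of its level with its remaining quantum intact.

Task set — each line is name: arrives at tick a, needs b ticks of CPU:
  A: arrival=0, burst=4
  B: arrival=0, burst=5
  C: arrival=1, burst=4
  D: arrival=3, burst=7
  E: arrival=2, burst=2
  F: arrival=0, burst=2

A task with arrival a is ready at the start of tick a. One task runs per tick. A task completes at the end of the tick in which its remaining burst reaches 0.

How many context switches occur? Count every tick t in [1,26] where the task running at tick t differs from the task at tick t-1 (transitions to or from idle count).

context switches = 10

t=0: L0/L1/L2 = ABF/-/- → run A
t=1: L0/L1/L2 = ABFC/-/- → run A
t=2: L0/L1/L2 = BFCE/A/- → run B
t=3: L0/L1/L2 = BFCED/A/- → run B
t=4: L0/L1/L2 = FCED/AB/- → run F
t=5: L0/L1/L2 = FCED/AB/- → run F
t=6: L0/L1/L2 = CED/AB/- → run C
t=7: L0/L1/L2 = CED/AB/- → run C
t=8: L0/L1/L2 = ED/ABC/- → run E
t=9: L0/L1/L2 = ED/ABC/- → run E
t=10: L0/L1/L2 = D/ABC/- → run D
t=11: L0/L1/L2 = D/ABC/- → run D
t=12: L0/L1/L2 = -/ABCD/- → run A
t=13: L0/L1/L2 = -/ABCD/- → run A
t=14: L0/L1/L2 = -/BCD/- → run B
t=15: L0/L1/L2 = -/BCD/- → run B
t=16: L0/L1/L2 = -/BCD/- → run B
t=17: L0/L1/L2 = -/CD/- → run C
t=18: L0/L1/L2 = -/CD/- → run C
t=19: L0/L1/L2 = -/D/- → run D
t=20: L0/L1/L2 = -/D/- → run D
t=21: L0/L1/L2 = -/D/- → run D
t=22: L0/L1/L2 = -/D/- → run D
t=23: L0/L1/L2 = -/-/D → run D
t=24: (idle)
t=25: (idle)
t=26: (idle)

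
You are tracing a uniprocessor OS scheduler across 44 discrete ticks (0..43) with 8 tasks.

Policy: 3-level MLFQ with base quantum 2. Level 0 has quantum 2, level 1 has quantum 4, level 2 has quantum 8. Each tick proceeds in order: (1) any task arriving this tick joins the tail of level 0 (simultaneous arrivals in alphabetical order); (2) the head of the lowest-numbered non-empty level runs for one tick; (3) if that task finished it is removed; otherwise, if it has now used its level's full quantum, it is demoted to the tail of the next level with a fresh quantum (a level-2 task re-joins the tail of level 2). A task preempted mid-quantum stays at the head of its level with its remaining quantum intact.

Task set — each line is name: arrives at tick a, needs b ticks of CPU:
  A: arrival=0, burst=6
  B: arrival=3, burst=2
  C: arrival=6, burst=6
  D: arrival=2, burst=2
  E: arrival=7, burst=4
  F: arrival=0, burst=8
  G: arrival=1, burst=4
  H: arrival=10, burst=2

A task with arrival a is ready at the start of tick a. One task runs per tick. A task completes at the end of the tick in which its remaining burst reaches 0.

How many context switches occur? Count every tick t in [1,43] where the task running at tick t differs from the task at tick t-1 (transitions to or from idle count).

t=0: L0/L1/L2 = AF/-/- → run A
t=1: L0/L1/L2 = AFG/-/- → run A
t=2: L0/L1/L2 = FGD/A/- → run F
t=3: L0/L1/L2 = FGDB/A/- → run F
t=4: L0/L1/L2 = GDB/AF/- → run G
t=5: L0/L1/L2 = GDB/AF/- → run G
t=6: L0/L1/L2 = DBC/AFG/- → run D
t=7: L0/L1/L2 = DBCE/AFG/- → run D
t=8: L0/L1/L2 = BCE/AFG/- → run B
t=9: L0/L1/L2 = BCE/AFG/- → run B
t=10: L0/L1/L2 = CEH/AFG/- → run C
t=11: L0/L1/L2 = CEH/AFG/- → run C
t=12: L0/L1/L2 = EH/AFGC/- → run E
t=13: L0/L1/L2 = EH/AFGC/- → run E
t=14: L0/L1/L2 = H/AFGCE/- → run H
t=15: L0/L1/L2 = H/AFGCE/- → run H
t=16: L0/L1/L2 = -/AFGCE/- → run A
t=17: L0/L1/L2 = -/AFGCE/- → run A
t=18: L0/L1/L2 = -/AFGCE/- → run A
t=19: L0/L1/L2 = -/AFGCE/- → run A
t=20: L0/L1/L2 = -/FGCE/- → run F
t=21: L0/L1/L2 = -/FGCE/- → run F
t=22: L0/L1/L2 = -/FGCE/- → run F
t=23: L0/L1/L2 = -/FGCE/- → run F
t=24: L0/L1/L2 = -/GCE/F → run G
t=25: L0/L1/L2 = -/GCE/F → run G
t=26: L0/L1/L2 = -/CE/F → run C
t=27: L0/L1/L2 = -/CE/F → run C
t=28: L0/L1/L2 = -/CE/F → run C
t=29: L0/L1/L2 = -/CE/F → run C
t=30: L0/L1/L2 = -/E/F → run E
t=31: L0/L1/L2 = -/E/F → run E
t=32: L0/L1/L2 = -/-/F → run F
t=33: L0/L1/L2 = -/-/F → run F
t=34: (idle)
t=35: (idle)
t=36: (idle)
t=37: (idle)
t=38: (idle)
t=39: (idle)
t=40: (idle)
t=41: (idle)
t=42: (idle)
t=43: (idle)

context switches = 14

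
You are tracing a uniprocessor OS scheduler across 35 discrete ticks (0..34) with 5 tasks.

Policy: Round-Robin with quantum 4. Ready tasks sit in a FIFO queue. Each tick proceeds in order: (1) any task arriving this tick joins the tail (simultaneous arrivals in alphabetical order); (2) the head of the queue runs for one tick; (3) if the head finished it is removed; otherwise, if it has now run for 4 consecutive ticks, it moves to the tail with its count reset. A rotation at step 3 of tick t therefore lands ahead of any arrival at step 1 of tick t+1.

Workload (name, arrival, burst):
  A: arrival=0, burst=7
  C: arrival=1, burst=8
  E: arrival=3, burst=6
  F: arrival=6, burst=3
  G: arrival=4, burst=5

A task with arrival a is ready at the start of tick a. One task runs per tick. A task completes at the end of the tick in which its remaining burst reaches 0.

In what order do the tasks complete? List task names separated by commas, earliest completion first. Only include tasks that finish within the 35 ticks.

t=0: queue=[A] q_used=0 → run A
t=1: queue=[A,C] q_used=1 → run A
t=2: queue=[A,C] q_used=2 → run A
t=3: queue=[A,C,E] q_used=3 → run A
t=4: queue=[C,E,A,G] q_used=0 → run C
t=5: queue=[C,E,A,G] q_used=1 → run C
t=6: queue=[C,E,A,G,F] q_used=2 → run C
t=7: queue=[C,E,A,G,F] q_used=3 → run C
t=8: queue=[E,A,G,F,C] q_used=0 → run E
t=9: queue=[E,A,G,F,C] q_used=1 → run E
t=10: queue=[E,A,G,F,C] q_used=2 → run E
t=11: queue=[E,A,G,F,C] q_used=3 → run E
t=12: queue=[A,G,F,C,E] q_used=0 → run A
t=13: queue=[A,G,F,C,E] q_used=1 → run A
t=14: queue=[A,G,F,C,E] q_used=2 → run A
t=15: queue=[G,F,C,E] q_used=0 → run G
t=16: queue=[G,F,C,E] q_used=1 → run G
t=17: queue=[G,F,C,E] q_used=2 → run G
t=18: queue=[G,F,C,E] q_used=3 → run G
t=19: queue=[F,C,E,G] q_used=0 → run F
t=20: queue=[F,C,E,G] q_used=1 → run F
t=21: queue=[F,C,E,G] q_used=2 → run F
t=22: queue=[C,E,G] q_used=0 → run C
t=23: queue=[C,E,G] q_used=1 → run C
t=24: queue=[C,E,G] q_used=2 → run C
t=25: queue=[C,E,G] q_used=3 → run C
t=26: queue=[E,G] q_used=0 → run E
t=27: queue=[E,G] q_used=1 → run E
t=28: queue=[G] q_used=0 → run G
t=29: (idle)
t=30: (idle)
t=31: (idle)
t=32: (idle)
t=33: (idle)
t=34: (idle)

completion order = A, F, C, E, G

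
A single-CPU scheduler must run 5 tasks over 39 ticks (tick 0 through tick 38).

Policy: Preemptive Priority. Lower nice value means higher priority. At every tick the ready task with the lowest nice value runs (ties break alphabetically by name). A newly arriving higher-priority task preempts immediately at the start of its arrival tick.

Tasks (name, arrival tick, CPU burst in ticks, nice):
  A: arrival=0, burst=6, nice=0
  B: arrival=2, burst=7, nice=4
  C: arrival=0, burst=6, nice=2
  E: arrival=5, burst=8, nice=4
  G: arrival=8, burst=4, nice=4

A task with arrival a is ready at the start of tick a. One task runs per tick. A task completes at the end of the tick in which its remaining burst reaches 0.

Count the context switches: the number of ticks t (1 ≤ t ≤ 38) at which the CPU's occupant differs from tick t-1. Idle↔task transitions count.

context switches = 5

t=0: ready={A,C} → run A
t=1: ready={A,C} → run A
t=2: ready={A,B,C} → run A
t=3: ready={A,B,C} → run A
t=4: ready={A,B,C} → run A
t=5: ready={A,B,C,E} → run A
t=6: ready={B,C,E} → run C
t=7: ready={B,C,E} → run C
t=8: ready={B,C,E,G} → run C
t=9: ready={B,C,E,G} → run C
t=10: ready={B,C,E,G} → run C
t=11: ready={B,C,E,G} → run C
t=12: ready={B,E,G} → run B
t=13: ready={B,E,G} → run B
t=14: ready={B,E,G} → run B
t=15: ready={B,E,G} → run B
t=16: ready={B,E,G} → run B
t=17: ready={B,E,G} → run B
t=18: ready={B,E,G} → run B
t=19: ready={E,G} → run E
t=20: ready={E,G} → run E
t=21: ready={E,G} → run E
t=22: ready={E,G} → run E
t=23: ready={E,G} → run E
t=24: ready={E,G} → run E
t=25: ready={E,G} → run E
t=26: ready={E,G} → run E
t=27: ready={G} → run G
t=28: ready={G} → run G
t=29: ready={G} → run G
t=30: ready={G} → run G
t=31: (idle)
t=32: (idle)
t=33: (idle)
t=34: (idle)
t=35: (idle)
t=36: (idle)
t=37: (idle)
t=38: (idle)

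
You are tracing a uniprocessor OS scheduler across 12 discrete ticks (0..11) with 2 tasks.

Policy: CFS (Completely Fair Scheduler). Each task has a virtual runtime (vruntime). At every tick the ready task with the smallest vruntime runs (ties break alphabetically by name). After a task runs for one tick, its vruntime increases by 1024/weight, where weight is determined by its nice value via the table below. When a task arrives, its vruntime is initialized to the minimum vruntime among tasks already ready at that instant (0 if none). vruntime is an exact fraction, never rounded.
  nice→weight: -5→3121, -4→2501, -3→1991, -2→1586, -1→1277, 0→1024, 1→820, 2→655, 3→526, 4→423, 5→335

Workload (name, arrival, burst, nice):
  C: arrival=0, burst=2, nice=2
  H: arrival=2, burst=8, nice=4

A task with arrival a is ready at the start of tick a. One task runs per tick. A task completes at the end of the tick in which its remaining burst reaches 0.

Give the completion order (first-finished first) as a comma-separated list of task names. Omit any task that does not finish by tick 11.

t=0: vr[C=0] → run C
t=1: vr[C=1024/655] → run C
t=2: vr[H=0] → run H
t=3: vr[H=1024/423] → run H
t=4: vr[H=2048/423] → run H
t=5: vr[H=1024/141] → run H
t=6: vr[H=4096/423] → run H
t=7: vr[H=5120/423] → run H
t=8: vr[H=2048/141] → run H
t=9: vr[H=7168/423] → run H
t=10: (idle)
t=11: (idle)

completion order = C, H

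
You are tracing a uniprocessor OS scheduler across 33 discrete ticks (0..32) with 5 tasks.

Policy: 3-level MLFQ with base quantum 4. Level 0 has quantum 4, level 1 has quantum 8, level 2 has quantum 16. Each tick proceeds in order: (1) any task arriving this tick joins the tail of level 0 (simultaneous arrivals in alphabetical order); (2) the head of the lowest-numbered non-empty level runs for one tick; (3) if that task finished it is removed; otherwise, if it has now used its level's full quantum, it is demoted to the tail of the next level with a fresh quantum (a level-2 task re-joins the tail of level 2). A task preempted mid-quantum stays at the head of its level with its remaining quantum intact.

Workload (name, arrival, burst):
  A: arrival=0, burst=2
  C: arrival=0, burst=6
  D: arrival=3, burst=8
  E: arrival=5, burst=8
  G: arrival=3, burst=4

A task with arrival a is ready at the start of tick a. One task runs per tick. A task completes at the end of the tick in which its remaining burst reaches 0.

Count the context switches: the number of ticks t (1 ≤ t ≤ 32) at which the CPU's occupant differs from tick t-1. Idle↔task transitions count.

context switches = 8

t=0: L0/L1/L2 = AC/-/- → run A
t=1: L0/L1/L2 = AC/-/- → run A
t=2: L0/L1/L2 = C/-/- → run C
t=3: L0/L1/L2 = CDG/-/- → run C
t=4: L0/L1/L2 = CDG/-/- → run C
t=5: L0/L1/L2 = CDGE/-/- → run C
t=6: L0/L1/L2 = DGE/C/- → run D
t=7: L0/L1/L2 = DGE/C/- → run D
t=8: L0/L1/L2 = DGE/C/- → run D
t=9: L0/L1/L2 = DGE/C/- → run D
t=10: L0/L1/L2 = GE/CD/- → run G
t=11: L0/L1/L2 = GE/CD/- → run G
t=12: L0/L1/L2 = GE/CD/- → run G
t=13: L0/L1/L2 = GE/CD/- → run G
t=14: L0/L1/L2 = E/CD/- → run E
t=15: L0/L1/L2 = E/CD/- → run E
t=16: L0/L1/L2 = E/CD/- → run E
t=17: L0/L1/L2 = E/CD/- → run E
t=18: L0/L1/L2 = -/CDE/- → run C
t=19: L0/L1/L2 = -/CDE/- → run C
t=20: L0/L1/L2 = -/DE/- → run D
t=21: L0/L1/L2 = -/DE/- → run D
t=22: L0/L1/L2 = -/DE/- → run D
t=23: L0/L1/L2 = -/DE/- → run D
t=24: L0/L1/L2 = -/E/- → run E
t=25: L0/L1/L2 = -/E/- → run E
t=26: L0/L1/L2 = -/E/- → run E
t=27: L0/L1/L2 = -/E/- → run E
t=28: (idle)
t=29: (idle)
t=30: (idle)
t=31: (idle)
t=32: (idle)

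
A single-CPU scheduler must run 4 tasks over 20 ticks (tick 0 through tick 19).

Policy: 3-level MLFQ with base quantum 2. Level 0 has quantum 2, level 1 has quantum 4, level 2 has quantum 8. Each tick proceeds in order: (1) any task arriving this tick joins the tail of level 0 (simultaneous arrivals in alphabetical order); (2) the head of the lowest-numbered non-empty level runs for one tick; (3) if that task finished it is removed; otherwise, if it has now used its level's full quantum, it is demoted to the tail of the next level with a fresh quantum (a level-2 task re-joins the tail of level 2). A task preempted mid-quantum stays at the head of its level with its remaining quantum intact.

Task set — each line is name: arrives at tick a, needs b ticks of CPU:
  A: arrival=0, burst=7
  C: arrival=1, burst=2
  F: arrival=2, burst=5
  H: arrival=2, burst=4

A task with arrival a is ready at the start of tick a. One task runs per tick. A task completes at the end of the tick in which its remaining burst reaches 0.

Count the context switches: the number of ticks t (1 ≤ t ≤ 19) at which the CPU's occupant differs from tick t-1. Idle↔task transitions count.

t=0: L0/L1/L2 = A/-/- → run A
t=1: L0/L1/L2 = AC/-/- → run A
t=2: L0/L1/L2 = CFH/A/- → run C
t=3: L0/L1/L2 = CFH/A/- → run C
t=4: L0/L1/L2 = FH/A/- → run F
t=5: L0/L1/L2 = FH/A/- → run F
t=6: L0/L1/L2 = H/AF/- → run H
t=7: L0/L1/L2 = H/AF/- → run H
t=8: L0/L1/L2 = -/AFH/- → run A
t=9: L0/L1/L2 = -/AFH/- → run A
t=10: L0/L1/L2 = -/AFH/- → run A
t=11: L0/L1/L2 = -/AFH/- → run A
t=12: L0/L1/L2 = -/FH/A → run F
t=13: L0/L1/L2 = -/FH/A → run F
t=14: L0/L1/L2 = -/FH/A → run F
t=15: L0/L1/L2 = -/H/A → run H
t=16: L0/L1/L2 = -/H/A → run H
t=17: L0/L1/L2 = -/-/A → run A
t=18: (idle)
t=19: (idle)

context switches = 8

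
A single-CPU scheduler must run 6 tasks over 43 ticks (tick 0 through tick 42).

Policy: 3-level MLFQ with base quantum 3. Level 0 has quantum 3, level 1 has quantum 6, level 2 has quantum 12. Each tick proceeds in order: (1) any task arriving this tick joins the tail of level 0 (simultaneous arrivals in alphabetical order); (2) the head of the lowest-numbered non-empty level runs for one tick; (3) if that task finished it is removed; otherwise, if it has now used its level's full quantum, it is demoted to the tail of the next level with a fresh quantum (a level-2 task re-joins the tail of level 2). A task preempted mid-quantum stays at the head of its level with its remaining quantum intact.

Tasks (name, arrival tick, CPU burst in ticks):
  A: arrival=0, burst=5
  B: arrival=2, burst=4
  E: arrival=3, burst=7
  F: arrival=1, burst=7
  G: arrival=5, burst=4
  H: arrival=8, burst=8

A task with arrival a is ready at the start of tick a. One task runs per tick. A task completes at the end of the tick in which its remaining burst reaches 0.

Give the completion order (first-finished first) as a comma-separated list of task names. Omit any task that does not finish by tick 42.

t=0: L0/L1/L2 = A/-/- → run A
t=1: L0/L1/L2 = AF/-/- → run A
t=2: L0/L1/L2 = AFB/-/- → run A
t=3: L0/L1/L2 = FBE/A/- → run F
t=4: L0/L1/L2 = FBE/A/- → run F
t=5: L0/L1/L2 = FBEG/A/- → run F
t=6: L0/L1/L2 = BEG/AF/- → run B
t=7: L0/L1/L2 = BEG/AF/- → run B
t=8: L0/L1/L2 = BEGH/AF/- → run B
t=9: L0/L1/L2 = EGH/AFB/- → run E
t=10: L0/L1/L2 = EGH/AFB/- → run E
t=11: L0/L1/L2 = EGH/AFB/- → run E
t=12: L0/L1/L2 = GH/AFBE/- → run G
t=13: L0/L1/L2 = GH/AFBE/- → run G
t=14: L0/L1/L2 = GH/AFBE/- → run G
t=15: L0/L1/L2 = H/AFBEG/- → run H
t=16: L0/L1/L2 = H/AFBEG/- → run H
t=17: L0/L1/L2 = H/AFBEG/- → run H
t=18: L0/L1/L2 = -/AFBEGH/- → run A
t=19: L0/L1/L2 = -/AFBEGH/- → run A
t=20: L0/L1/L2 = -/FBEGH/- → run F
t=21: L0/L1/L2 = -/FBEGH/- → run F
t=22: L0/L1/L2 = -/FBEGH/- → run F
t=23: L0/L1/L2 = -/FBEGH/- → run F
t=24: L0/L1/L2 = -/BEGH/- → run B
t=25: L0/L1/L2 = -/EGH/- → run E
t=26: L0/L1/L2 = -/EGH/- → run E
t=27: L0/L1/L2 = -/EGH/- → run E
t=28: L0/L1/L2 = -/EGH/- → run E
t=29: L0/L1/L2 = -/GH/- → run G
t=30: L0/L1/L2 = -/H/- → run H
t=31: L0/L1/L2 = -/H/- → run H
t=32: L0/L1/L2 = -/H/- → run H
t=33: L0/L1/L2 = -/H/- → run H
t=34: L0/L1/L2 = -/H/- → run H
t=35: (idle)
t=36: (idle)
t=37: (idle)
t=38: (idle)
t=39: (idle)
t=40: (idle)
t=41: (idle)
t=42: (idle)

completion order = A, F, B, E, G, H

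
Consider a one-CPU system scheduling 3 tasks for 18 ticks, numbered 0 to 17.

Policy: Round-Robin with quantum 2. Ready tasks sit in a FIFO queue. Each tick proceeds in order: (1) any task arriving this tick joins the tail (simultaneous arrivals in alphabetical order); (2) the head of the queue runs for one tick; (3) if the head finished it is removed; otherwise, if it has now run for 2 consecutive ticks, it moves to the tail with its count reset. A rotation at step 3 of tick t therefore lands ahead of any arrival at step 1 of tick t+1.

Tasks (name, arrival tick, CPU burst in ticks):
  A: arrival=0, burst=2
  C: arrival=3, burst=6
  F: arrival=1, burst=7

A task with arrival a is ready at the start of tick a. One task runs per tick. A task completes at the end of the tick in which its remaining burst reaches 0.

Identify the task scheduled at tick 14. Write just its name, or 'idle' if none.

running at tick 14 = F

t=0: queue=[A] q_used=0 → run A
t=1: queue=[A,F] q_used=1 → run A
t=2: queue=[F] q_used=0 → run F
t=3: queue=[F,C] q_used=1 → run F
t=4: queue=[C,F] q_used=0 → run C
t=5: queue=[C,F] q_used=1 → run C
t=6: queue=[F,C] q_used=0 → run F
t=7: queue=[F,C] q_used=1 → run F
t=8: queue=[C,F] q_used=0 → run C
t=9: queue=[C,F] q_used=1 → run C
t=10: queue=[F,C] q_used=0 → run F
t=11: queue=[F,C] q_used=1 → run F
t=12: queue=[C,F] q_used=0 → run C
t=13: queue=[C,F] q_used=1 → run C
t=14: queue=[F] q_used=0 → run F
t=15: (idle)
t=16: (idle)
t=17: (idle)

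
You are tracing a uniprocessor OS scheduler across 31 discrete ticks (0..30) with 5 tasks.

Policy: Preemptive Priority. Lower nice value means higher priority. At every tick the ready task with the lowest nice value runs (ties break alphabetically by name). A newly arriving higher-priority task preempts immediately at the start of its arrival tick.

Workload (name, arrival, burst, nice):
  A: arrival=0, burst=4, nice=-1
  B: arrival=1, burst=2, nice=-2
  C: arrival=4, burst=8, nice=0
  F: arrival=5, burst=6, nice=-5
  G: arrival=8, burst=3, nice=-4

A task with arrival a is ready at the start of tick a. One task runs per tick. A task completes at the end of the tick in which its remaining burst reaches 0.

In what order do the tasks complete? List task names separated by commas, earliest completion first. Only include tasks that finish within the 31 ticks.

t=0: ready={A} → run A
t=1: ready={A,B} → run B
t=2: ready={A,B} → run B
t=3: ready={A} → run A
t=4: ready={A,C} → run A
t=5: ready={A,C,F} → run F
t=6: ready={A,C,F} → run F
t=7: ready={A,C,F} → run F
t=8: ready={A,C,F,G} → run F
t=9: ready={A,C,F,G} → run F
t=10: ready={A,C,F,G} → run F
t=11: ready={A,C,G} → run G
t=12: ready={A,C,G} → run G
t=13: ready={A,C,G} → run G
t=14: ready={A,C} → run A
t=15: ready={C} → run C
t=16: ready={C} → run C
t=17: ready={C} → run C
t=18: ready={C} → run C
t=19: ready={C} → run C
t=20: ready={C} → run C
t=21: ready={C} → run C
t=22: ready={C} → run C
t=23: (idle)
t=24: (idle)
t=25: (idle)
t=26: (idle)
t=27: (idle)
t=28: (idle)
t=29: (idle)
t=30: (idle)

completion order = B, F, G, A, C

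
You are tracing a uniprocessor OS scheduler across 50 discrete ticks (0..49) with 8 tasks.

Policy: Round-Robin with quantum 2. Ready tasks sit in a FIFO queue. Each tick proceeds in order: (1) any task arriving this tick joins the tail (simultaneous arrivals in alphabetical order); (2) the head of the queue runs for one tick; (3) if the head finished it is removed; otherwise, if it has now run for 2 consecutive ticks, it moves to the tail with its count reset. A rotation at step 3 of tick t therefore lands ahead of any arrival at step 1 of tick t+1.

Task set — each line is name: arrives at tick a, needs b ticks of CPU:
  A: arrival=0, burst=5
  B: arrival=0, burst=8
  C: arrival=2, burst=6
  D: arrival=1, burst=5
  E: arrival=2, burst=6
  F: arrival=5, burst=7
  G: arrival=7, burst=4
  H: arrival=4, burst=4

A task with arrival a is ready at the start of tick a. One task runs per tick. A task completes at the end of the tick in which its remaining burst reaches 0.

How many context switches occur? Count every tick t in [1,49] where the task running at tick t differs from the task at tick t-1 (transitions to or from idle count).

t=0: queue=[A,B] q_used=0 → run A
t=1: queue=[A,B,D] q_used=1 → run A
t=2: queue=[B,D,A,C,E] q_used=0 → run B
t=3: queue=[B,D,A,C,E] q_used=1 → run B
t=4: queue=[D,A,C,E,B,H] q_used=0 → run D
t=5: queue=[D,A,C,E,B,H,F] q_used=1 → run D
t=6: queue=[A,C,E,B,H,F,D] q_used=0 → run A
t=7: queue=[A,C,E,B,H,F,D,G] q_used=1 → run A
t=8: queue=[C,E,B,H,F,D,G,A] q_used=0 → run C
t=9: queue=[C,E,B,H,F,D,G,A] q_used=1 → run C
t=10: queue=[E,B,H,F,D,G,A,C] q_used=0 → run E
t=11: queue=[E,B,H,F,D,G,A,C] q_used=1 → run E
t=12: queue=[B,H,F,D,G,A,C,E] q_used=0 → run B
t=13: queue=[B,H,F,D,G,A,C,E] q_used=1 → run B
t=14: queue=[H,F,D,G,A,C,E,B] q_used=0 → run H
t=15: queue=[H,F,D,G,A,C,E,B] q_used=1 → run H
t=16: queue=[F,D,G,A,C,E,B,H] q_used=0 → run F
t=17: queue=[F,D,G,A,C,E,B,H] q_used=1 → run F
t=18: queue=[D,G,A,C,E,B,H,F] q_used=0 → run D
t=19: queue=[D,G,A,C,E,B,H,F] q_used=1 → run D
t=20: queue=[G,A,C,E,B,H,F,D] q_used=0 → run G
t=21: queue=[G,A,C,E,B,H,F,D] q_used=1 → run G
t=22: queue=[A,C,E,B,H,F,D,G] q_used=0 → run A
t=23: queue=[C,E,B,H,F,D,G] q_used=0 → run C
t=24: queue=[C,E,B,H,F,D,G] q_used=1 → run C
t=25: queue=[E,B,H,F,D,G,C] q_used=0 → run E
t=26: queue=[E,B,H,F,D,G,C] q_used=1 → run E
t=27: queue=[B,H,F,D,G,C,E] q_used=0 → run B
t=28: queue=[B,H,F,D,G,C,E] q_used=1 → run B
t=29: queue=[H,F,D,G,C,E,B] q_used=0 → run H
t=30: queue=[H,F,D,G,C,E,B] q_used=1 → run H
t=31: queue=[F,D,G,C,E,B] q_used=0 → run F
t=32: queue=[F,D,G,C,E,B] q_used=1 → run F
t=33: queue=[D,G,C,E,B,F] q_used=0 → run D
t=34: queue=[G,C,E,B,F] q_used=0 → run G
t=35: queue=[G,C,E,B,F] q_used=1 → run G
t=36: queue=[C,E,B,F] q_used=0 → run C
t=37: queue=[C,E,B,F] q_used=1 → run C
t=38: queue=[E,B,F] q_used=0 → run E
t=39: queue=[E,B,F] q_used=1 → run E
t=40: queue=[B,F] q_used=0 → run B
t=41: queue=[B,F] q_used=1 → run B
t=42: queue=[F] q_used=0 → run F
t=43: queue=[F] q_used=1 → run F
t=44: queue=[F] q_used=0 → run F
t=45: (idle)
t=46: (idle)
t=47: (idle)
t=48: (idle)
t=49: (idle)

context switches = 23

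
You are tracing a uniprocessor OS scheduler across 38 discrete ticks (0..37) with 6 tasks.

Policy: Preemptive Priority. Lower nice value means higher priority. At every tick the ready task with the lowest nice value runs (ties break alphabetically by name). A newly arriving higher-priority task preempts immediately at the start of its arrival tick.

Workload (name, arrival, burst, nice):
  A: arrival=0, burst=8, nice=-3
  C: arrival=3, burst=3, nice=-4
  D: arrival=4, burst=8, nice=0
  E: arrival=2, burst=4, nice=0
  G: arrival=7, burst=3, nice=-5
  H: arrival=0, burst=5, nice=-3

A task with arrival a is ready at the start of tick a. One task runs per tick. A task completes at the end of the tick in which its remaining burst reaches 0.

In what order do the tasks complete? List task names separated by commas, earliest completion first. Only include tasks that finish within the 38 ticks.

completion order = C, G, A, H, D, E

t=0: ready={A,H} → run A
t=1: ready={A,H} → run A
t=2: ready={A,E,H} → run A
t=3: ready={A,C,E,H} → run C
t=4: ready={A,C,D,E,H} → run C
t=5: ready={A,C,D,E,H} → run C
t=6: ready={A,D,E,H} → run A
t=7: ready={A,D,E,G,H} → run G
t=8: ready={A,D,E,G,H} → run G
t=9: ready={A,D,E,G,H} → run G
t=10: ready={A,D,E,H} → run A
t=11: ready={A,D,E,H} → run A
t=12: ready={A,D,E,H} → run A
t=13: ready={A,D,E,H} → run A
t=14: ready={D,E,H} → run H
t=15: ready={D,E,H} → run H
t=16: ready={D,E,H} → run H
t=17: ready={D,E,H} → run H
t=18: ready={D,E,H} → run H
t=19: ready={D,E} → run D
t=20: ready={D,E} → run D
t=21: ready={D,E} → run D
t=22: ready={D,E} → run D
t=23: ready={D,E} → run D
t=24: ready={D,E} → run D
t=25: ready={D,E} → run D
t=26: ready={D,E} → run D
t=27: ready={E} → run E
t=28: ready={E} → run E
t=29: ready={E} → run E
t=30: ready={E} → run E
t=31: (idle)
t=32: (idle)
t=33: (idle)
t=34: (idle)
t=35: (idle)
t=36: (idle)
t=37: (idle)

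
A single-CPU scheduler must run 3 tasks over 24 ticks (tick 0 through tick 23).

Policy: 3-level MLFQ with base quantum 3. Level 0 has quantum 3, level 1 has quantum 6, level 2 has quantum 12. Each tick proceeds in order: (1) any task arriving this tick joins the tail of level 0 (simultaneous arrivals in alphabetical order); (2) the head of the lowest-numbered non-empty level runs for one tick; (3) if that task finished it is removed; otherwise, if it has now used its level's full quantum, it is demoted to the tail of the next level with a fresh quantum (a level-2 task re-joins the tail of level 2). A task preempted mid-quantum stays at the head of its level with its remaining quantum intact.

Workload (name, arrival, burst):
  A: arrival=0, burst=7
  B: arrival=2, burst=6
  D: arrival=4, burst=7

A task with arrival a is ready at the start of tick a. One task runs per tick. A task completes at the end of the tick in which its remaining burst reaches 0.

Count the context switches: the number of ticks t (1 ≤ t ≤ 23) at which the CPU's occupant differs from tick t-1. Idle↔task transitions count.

context switches = 6

t=0: L0/L1/L2 = A/-/- → run A
t=1: L0/L1/L2 = A/-/- → run A
t=2: L0/L1/L2 = AB/-/- → run A
t=3: L0/L1/L2 = B/A/- → run B
t=4: L0/L1/L2 = BD/A/- → run B
t=5: L0/L1/L2 = BD/A/- → run B
t=6: L0/L1/L2 = D/AB/- → run D
t=7: L0/L1/L2 = D/AB/- → run D
t=8: L0/L1/L2 = D/AB/- → run D
t=9: L0/L1/L2 = -/ABD/- → run A
t=10: L0/L1/L2 = -/ABD/- → run A
t=11: L0/L1/L2 = -/ABD/- → run A
t=12: L0/L1/L2 = -/ABD/- → run A
t=13: L0/L1/L2 = -/BD/- → run B
t=14: L0/L1/L2 = -/BD/- → run B
t=15: L0/L1/L2 = -/BD/- → run B
t=16: L0/L1/L2 = -/D/- → run D
t=17: L0/L1/L2 = -/D/- → run D
t=18: L0/L1/L2 = -/D/- → run D
t=19: L0/L1/L2 = -/D/- → run D
t=20: (idle)
t=21: (idle)
t=22: (idle)
t=23: (idle)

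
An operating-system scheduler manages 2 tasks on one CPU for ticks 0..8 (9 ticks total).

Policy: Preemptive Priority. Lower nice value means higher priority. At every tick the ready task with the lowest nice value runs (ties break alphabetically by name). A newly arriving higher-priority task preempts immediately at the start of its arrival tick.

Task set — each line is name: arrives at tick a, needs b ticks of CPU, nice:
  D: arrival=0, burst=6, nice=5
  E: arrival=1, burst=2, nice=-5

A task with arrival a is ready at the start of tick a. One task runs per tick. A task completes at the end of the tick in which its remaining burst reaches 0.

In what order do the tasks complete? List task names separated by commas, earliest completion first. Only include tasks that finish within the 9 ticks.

completion order = E, D

t=0: ready={D} → run D
t=1: ready={D,E} → run E
t=2: ready={D,E} → run E
t=3: ready={D} → run D
t=4: ready={D} → run D
t=5: ready={D} → run D
t=6: ready={D} → run D
t=7: ready={D} → run D
t=8: (idle)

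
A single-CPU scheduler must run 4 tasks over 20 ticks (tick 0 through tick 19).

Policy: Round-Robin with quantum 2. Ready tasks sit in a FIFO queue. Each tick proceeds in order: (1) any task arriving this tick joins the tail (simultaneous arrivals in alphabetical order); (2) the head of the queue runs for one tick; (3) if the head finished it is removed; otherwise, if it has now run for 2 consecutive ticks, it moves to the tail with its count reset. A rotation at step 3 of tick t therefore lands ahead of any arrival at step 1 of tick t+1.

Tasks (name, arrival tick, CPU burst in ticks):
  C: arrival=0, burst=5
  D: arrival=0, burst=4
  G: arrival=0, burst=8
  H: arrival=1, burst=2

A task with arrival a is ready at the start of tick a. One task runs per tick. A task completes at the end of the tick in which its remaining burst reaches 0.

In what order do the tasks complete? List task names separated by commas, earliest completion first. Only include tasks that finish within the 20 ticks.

completion order = H, D, C, G

t=0: queue=[C,D,G] q_used=0 → run C
t=1: queue=[C,D,G,H] q_used=1 → run C
t=2: queue=[D,G,H,C] q_used=0 → run D
t=3: queue=[D,G,H,C] q_used=1 → run D
t=4: queue=[G,H,C,D] q_used=0 → run G
t=5: queue=[G,H,C,D] q_used=1 → run G
t=6: queue=[H,C,D,G] q_used=0 → run H
t=7: queue=[H,C,D,G] q_used=1 → run H
t=8: queue=[C,D,G] q_used=0 → run C
t=9: queue=[C,D,G] q_used=1 → run C
t=10: queue=[D,G,C] q_used=0 → run D
t=11: queue=[D,G,C] q_used=1 → run D
t=12: queue=[G,C] q_used=0 → run G
t=13: queue=[G,C] q_used=1 → run G
t=14: queue=[C,G] q_used=0 → run C
t=15: queue=[G] q_used=0 → run G
t=16: queue=[G] q_used=1 → run G
t=17: queue=[G] q_used=0 → run G
t=18: queue=[G] q_used=1 → run G
t=19: (idle)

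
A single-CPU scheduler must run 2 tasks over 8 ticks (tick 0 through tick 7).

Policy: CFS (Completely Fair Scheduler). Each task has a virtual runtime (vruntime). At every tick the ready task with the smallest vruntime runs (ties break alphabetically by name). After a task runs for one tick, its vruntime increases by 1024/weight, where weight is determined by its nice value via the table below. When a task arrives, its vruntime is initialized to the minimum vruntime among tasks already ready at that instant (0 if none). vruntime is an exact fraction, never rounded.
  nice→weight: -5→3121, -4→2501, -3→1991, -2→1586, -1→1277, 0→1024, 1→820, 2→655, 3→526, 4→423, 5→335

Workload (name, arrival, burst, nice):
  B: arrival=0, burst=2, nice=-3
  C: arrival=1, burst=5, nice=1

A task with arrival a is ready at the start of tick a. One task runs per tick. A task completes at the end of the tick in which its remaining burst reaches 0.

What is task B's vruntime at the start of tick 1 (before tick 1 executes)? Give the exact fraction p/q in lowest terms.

t=0: vr[B=0] → run B
t=1: vr[B=1024/1991 C=1024/1991] → run B
t=2: vr[C=1024/1991] → run C
t=3: vr[C=719616/408155] → run C
t=4: vr[C=1229312/408155] → run C
t=5: vr[C=1739008/408155] → run C
t=6: vr[C=2248704/408155] → run C
t=7: (idle)

vruntime(B, start of tick 1) = 1024/1991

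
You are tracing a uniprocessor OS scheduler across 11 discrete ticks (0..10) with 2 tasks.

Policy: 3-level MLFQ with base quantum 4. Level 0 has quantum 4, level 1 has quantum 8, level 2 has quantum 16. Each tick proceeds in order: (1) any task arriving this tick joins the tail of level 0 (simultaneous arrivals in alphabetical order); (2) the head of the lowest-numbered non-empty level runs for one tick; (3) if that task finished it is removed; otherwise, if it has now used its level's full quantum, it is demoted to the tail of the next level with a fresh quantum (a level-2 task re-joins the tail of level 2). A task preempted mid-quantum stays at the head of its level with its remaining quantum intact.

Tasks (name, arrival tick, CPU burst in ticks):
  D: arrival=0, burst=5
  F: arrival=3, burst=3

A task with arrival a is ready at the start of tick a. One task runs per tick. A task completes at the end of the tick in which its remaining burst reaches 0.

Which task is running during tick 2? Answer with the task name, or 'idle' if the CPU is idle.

running at tick 2 = D

t=0: L0/L1/L2 = D/-/- → run D
t=1: L0/L1/L2 = D/-/- → run D
t=2: L0/L1/L2 = D/-/- → run D
t=3: L0/L1/L2 = DF/-/- → run D
t=4: L0/L1/L2 = F/D/- → run F
t=5: L0/L1/L2 = F/D/- → run F
t=6: L0/L1/L2 = F/D/- → run F
t=7: L0/L1/L2 = -/D/- → run D
t=8: (idle)
t=9: (idle)
t=10: (idle)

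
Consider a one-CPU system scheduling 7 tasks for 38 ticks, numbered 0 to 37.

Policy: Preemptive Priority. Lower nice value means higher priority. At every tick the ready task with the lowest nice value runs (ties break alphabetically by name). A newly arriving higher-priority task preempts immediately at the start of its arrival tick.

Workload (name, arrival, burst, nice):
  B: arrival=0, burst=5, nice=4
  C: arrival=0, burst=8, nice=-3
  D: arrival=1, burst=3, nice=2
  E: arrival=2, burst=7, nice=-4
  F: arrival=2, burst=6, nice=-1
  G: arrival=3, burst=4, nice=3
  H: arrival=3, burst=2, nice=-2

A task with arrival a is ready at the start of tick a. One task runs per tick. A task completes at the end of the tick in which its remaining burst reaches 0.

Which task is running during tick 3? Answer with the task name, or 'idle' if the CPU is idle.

running at tick 3 = E

t=0: ready={B,C} → run C
t=1: ready={B,C,D} → run C
t=2: ready={B,C,D,E,F} → run E
t=3: ready={B,C,D,E,F,G,H} → run E
t=4: ready={B,C,D,E,F,G,H} → run E
t=5: ready={B,C,D,E,F,G,H} → run E
t=6: ready={B,C,D,E,F,G,H} → run E
t=7: ready={B,C,D,E,F,G,H} → run E
t=8: ready={B,C,D,E,F,G,H} → run E
t=9: ready={B,C,D,F,G,H} → run C
t=10: ready={B,C,D,F,G,H} → run C
t=11: ready={B,C,D,F,G,H} → run C
t=12: ready={B,C,D,F,G,H} → run C
t=13: ready={B,C,D,F,G,H} → run C
t=14: ready={B,C,D,F,G,H} → run C
t=15: ready={B,D,F,G,H} → run H
t=16: ready={B,D,F,G,H} → run H
t=17: ready={B,D,F,G} → run F
t=18: ready={B,D,F,G} → run F
t=19: ready={B,D,F,G} → run F
t=20: ready={B,D,F,G} → run F
t=21: ready={B,D,F,G} → run F
t=22: ready={B,D,F,G} → run F
t=23: ready={B,D,G} → run D
t=24: ready={B,D,G} → run D
t=25: ready={B,D,G} → run D
t=26: ready={B,G} → run G
t=27: ready={B,G} → run G
t=28: ready={B,G} → run G
t=29: ready={B,G} → run G
t=30: ready={B} → run B
t=31: ready={B} → run B
t=32: ready={B} → run B
t=33: ready={B} → run B
t=34: ready={B} → run B
t=35: (idle)
t=36: (idle)
t=37: (idle)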